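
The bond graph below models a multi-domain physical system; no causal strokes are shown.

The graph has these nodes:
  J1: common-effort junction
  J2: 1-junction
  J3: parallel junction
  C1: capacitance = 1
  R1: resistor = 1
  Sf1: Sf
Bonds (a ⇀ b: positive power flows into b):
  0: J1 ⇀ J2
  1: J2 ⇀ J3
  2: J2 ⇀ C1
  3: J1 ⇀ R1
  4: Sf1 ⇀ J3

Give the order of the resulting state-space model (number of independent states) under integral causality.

1  (C1 all integral)

bond 4 stroke→Sf1  (Sf1: flow source, stroke at near end)
bond 1 stroke→J3  (only one effort-in slot at J3)
bond 0 stroke→J2  (1-jn J2 has f-setter on 1)
bond 2 stroke→J2  (J2: bond 1 brought flow, rest push out)
bond 3 stroke→J1  (closing 0-jn rule on J1)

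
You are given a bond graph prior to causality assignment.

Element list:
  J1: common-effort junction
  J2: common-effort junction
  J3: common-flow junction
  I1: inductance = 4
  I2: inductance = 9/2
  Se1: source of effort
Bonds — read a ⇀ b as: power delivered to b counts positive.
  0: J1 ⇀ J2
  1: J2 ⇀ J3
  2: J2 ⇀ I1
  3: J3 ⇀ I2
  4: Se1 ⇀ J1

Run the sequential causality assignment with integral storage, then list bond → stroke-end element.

bond 0 stroke→J2
bond 1 stroke→J3
bond 2 stroke→I1
bond 3 stroke→I2
bond 4 stroke→J1

#4 stroke at J1  (Se1 (Se) sets effort on bond)
#0 stroke at J2  (J1 effort already set via bond 4)
#1 stroke at J3  (common-e at J2 fixed by 0)
#2 stroke at I1  (0-jn J2 has e-setter on 0)
#3 stroke at I2  (J3 needs exactly one f-in)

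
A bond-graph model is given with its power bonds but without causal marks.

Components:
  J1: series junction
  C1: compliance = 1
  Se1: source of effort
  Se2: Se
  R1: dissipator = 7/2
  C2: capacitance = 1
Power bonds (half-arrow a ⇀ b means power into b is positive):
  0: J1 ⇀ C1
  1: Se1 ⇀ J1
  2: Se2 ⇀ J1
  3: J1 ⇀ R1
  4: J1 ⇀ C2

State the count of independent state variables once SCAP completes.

#1 stroke at J1  (Se1 (Se) sets effort on bond)
#2 stroke at J1  (Se2: effort source, stroke at far end)
#0 stroke at J1  (C1: C, integral causality)
#4 stroke at J1  (prefer integral on C2)
#3 stroke at R1  (J1 needs exactly one f-in)

2  (C1, C2 all integral)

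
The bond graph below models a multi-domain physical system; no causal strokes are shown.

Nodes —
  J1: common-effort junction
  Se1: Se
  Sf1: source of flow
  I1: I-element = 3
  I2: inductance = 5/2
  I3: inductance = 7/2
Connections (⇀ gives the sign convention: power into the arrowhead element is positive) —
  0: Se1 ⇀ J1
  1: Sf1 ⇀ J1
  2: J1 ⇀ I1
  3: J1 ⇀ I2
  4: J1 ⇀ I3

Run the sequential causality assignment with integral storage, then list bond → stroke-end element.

b0 stroke at J1  (Se1 (Se) sets effort on bond)
b1 stroke at Sf1  (Sf1: flow source, stroke at near end)
b2 stroke at I1  (J1: bond 0 brought effort, rest push out)
b3 stroke at I2  (common-e at J1 fixed by 0)
b4 stroke at I3  (J1: bond 0 brought effort, rest push out)

b0 stroke at J1
b1 stroke at Sf1
b2 stroke at I1
b3 stroke at I2
b4 stroke at I3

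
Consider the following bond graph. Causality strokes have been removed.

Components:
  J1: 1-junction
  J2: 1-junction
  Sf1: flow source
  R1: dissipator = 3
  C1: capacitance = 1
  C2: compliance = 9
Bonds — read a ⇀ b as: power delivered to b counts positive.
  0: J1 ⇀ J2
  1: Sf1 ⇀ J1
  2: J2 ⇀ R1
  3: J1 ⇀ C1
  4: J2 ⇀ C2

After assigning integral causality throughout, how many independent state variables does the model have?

bond 1 |Sf1  (Sf1: flow source, stroke at near end)
bond 0 |J1  (common-f at J1 fixed by 1)
bond 3 |J1  (J1 flow already set via bond 1)
bond 2 |J2  (J2 flow already set via bond 0)
bond 4 |J2  (common-f at J2 fixed by 0)

2  (C1, C2 all integral)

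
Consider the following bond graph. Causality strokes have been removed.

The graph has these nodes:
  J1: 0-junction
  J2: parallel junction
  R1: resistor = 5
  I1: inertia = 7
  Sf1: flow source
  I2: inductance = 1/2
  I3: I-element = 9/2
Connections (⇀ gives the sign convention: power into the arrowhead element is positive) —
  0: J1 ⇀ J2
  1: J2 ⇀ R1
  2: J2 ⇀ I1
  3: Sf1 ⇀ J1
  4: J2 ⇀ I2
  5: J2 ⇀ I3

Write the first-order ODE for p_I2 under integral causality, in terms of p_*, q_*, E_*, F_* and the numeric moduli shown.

dp_I2/dt = 5*F_Sf1 - 5*p_I1/7 - 10*p_I2 - 10*p_I3/9

#3 stroke at Sf1  (source Sf1 imposes f)
#0 stroke at J1  (only one effort-in slot at J1)
#2 stroke at I1  (I1 outputs flow p/I1)
#4 stroke at I2  (prefer integral on I2)
#5 stroke at I3  (I3 integral (f out))
#1 stroke at J2  (closing 0-jn rule on J2)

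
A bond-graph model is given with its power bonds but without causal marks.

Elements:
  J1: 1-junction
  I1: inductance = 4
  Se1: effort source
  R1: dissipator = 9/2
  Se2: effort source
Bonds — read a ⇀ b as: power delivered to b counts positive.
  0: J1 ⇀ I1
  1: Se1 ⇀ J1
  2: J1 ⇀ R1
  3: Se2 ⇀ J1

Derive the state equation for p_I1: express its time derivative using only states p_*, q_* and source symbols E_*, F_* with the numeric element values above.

dp_I1/dt = E_Se1 + E_Se2 - 9*p_I1/8

#1 |J1  (Se1 (Se) sets effort on bond)
#3 |J1  (Se2 fixes effort; stroke away)
#0 |I1  (I1 integral (f out))
#2 |J1  (1-jn J1 has f-setter on 0)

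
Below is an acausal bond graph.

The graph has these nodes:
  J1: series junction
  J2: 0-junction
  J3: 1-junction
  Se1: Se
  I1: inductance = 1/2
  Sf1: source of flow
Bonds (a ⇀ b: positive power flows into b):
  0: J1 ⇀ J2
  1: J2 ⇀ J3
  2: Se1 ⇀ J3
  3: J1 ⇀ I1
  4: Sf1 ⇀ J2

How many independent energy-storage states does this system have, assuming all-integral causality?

1  (I1 all integral)

β2 |J3  (Se1 (Se) sets effort on bond)
β4 |Sf1  (Sf1 fixes flow; stroke at Sf1)
β1 |J2  (J3 needs exactly one f-in)
β0 |J1  (J2 effort already set via bond 1)
β3 |I1  (closing 1-jn rule on J1)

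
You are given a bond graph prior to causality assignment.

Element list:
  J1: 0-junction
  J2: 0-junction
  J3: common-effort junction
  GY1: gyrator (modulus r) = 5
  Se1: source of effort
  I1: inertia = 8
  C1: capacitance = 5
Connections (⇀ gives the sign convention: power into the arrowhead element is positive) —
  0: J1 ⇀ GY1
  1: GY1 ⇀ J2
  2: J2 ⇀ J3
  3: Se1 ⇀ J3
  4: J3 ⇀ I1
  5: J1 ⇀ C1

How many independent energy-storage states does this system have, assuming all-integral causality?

#3 stroke at J3  (Se1 fixes effort; stroke away)
#2 stroke at J2  (J3 effort already set via bond 3)
#4 stroke at I1  (J3 effort already set via bond 3)
#1 stroke at GY1  (0-jn J2 has e-setter on 2)
#0 stroke at GY1  (GY1: gyrator matches bond 1)
#5 stroke at J1  (J1: last free bond brings effort in)

2  (C1, I1 all integral)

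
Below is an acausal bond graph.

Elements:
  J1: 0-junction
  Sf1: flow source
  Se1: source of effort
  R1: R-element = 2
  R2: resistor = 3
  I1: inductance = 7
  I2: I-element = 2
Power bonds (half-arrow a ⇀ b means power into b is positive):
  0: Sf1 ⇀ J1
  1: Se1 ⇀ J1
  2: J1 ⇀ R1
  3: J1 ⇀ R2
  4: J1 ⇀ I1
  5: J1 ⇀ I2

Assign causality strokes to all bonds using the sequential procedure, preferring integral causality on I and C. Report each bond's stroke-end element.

β0 stroke→Sf1  (Sf1 fixes flow; stroke at Sf1)
β1 stroke→J1  (Se1 (Se) sets effort on bond)
β2 stroke→R1  (0-jn J1 has e-setter on 1)
β3 stroke→R2  (J1: bond 1 brought effort, rest push out)
β4 stroke→I1  (J1: bond 1 brought effort, rest push out)
β5 stroke→I2  (J1: bond 1 brought effort, rest push out)

β0 stroke at Sf1
β1 stroke at J1
β2 stroke at R1
β3 stroke at R2
β4 stroke at I1
β5 stroke at I2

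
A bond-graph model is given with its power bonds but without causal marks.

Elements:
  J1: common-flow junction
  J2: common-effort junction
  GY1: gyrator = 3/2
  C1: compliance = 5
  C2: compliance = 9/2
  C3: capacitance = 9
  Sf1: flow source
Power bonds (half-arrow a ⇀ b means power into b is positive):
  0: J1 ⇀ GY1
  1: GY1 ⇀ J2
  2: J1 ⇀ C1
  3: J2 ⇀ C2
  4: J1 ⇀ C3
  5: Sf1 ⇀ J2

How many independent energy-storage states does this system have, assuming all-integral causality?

3  (C1, C2, C3 all integral)

bond 5 stroke→Sf1  (Sf1: flow source, stroke at near end)
bond 2 stroke→J1  (C1 integral (e out))
bond 3 stroke→J2  (C2: C, integral causality)
bond 1 stroke→GY1  (common-e at J2 fixed by 3)
bond 0 stroke→GY1  (GY1: gyrator matches bond 1)
bond 4 stroke→J1  (J1: bond 0 brought flow, rest push out)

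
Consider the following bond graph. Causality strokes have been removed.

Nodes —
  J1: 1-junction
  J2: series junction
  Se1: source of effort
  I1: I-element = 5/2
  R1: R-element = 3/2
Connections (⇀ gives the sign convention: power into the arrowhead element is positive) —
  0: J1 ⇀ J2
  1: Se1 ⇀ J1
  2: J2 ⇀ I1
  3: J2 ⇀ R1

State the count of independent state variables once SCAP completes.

β1 stroke at J1  (Se1 (Se) sets effort on bond)
β0 stroke at J2  (closing 1-jn rule on J1)
β2 stroke at I1  (prefer integral on I1)
β3 stroke at J2  (J2 flow already set via bond 2)

1  (I1 all integral)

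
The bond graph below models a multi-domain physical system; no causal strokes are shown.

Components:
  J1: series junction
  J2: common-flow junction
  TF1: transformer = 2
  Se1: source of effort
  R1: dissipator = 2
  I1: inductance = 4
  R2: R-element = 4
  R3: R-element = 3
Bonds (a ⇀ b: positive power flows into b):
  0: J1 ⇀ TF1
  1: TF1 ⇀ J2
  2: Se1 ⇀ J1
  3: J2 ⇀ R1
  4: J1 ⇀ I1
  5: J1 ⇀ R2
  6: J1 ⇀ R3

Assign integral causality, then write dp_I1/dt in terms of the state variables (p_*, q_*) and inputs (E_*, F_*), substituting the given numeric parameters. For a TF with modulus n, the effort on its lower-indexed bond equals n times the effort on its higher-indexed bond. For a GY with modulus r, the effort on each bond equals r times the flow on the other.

dp_I1/dt = E_Se1 - 15*p_I1/4

b2 stroke→J1  (Se1 (Se) sets effort on bond)
b4 stroke→I1  (I1 integral (f out))
b0 stroke→J1  (J1: bond 4 brought flow, rest push out)
b5 stroke→J1  (J1 flow already set via bond 4)
b6 stroke→J1  (1-jn J1 has f-setter on 4)
b1 stroke→TF1  (TF TF1: opposite of bond 0)
b3 stroke→J2  (J2 flow already set via bond 1)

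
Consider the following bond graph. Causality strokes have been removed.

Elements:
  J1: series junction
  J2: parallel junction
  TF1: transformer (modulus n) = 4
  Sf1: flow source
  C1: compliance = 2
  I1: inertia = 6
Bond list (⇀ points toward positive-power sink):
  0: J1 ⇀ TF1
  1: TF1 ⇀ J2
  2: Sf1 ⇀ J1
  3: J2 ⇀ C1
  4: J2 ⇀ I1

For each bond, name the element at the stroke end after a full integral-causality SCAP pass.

#0 →J1
#1 →TF1
#2 →Sf1
#3 →J2
#4 →I1

bond 2 |Sf1  (Sf1: flow source, stroke at near end)
bond 0 |J1  (J1: bond 2 brought flow, rest push out)
bond 1 |TF1  (TF1 one-in-one-out from 0)
bond 3 |J2  (C1: C, integral causality)
bond 4 |I1  (J2: bond 3 brought effort, rest push out)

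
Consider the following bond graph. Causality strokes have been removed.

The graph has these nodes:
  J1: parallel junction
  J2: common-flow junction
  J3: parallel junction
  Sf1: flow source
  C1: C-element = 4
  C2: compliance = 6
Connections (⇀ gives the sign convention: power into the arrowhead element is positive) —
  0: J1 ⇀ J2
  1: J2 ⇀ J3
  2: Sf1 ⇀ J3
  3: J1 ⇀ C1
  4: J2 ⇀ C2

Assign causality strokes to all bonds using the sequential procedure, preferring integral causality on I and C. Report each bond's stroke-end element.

β2 stroke→Sf1  (Sf1 (Sf) sets flow on bond)
β1 stroke→J3  (J3: last free bond brings effort in)
β0 stroke→J2  (1-jn J2 has f-setter on 1)
β4 stroke→J2  (1-jn J2 has f-setter on 1)
β3 stroke→J1  (only one effort-in slot at J1)

β0 stroke at J2
β1 stroke at J3
β2 stroke at Sf1
β3 stroke at J1
β4 stroke at J2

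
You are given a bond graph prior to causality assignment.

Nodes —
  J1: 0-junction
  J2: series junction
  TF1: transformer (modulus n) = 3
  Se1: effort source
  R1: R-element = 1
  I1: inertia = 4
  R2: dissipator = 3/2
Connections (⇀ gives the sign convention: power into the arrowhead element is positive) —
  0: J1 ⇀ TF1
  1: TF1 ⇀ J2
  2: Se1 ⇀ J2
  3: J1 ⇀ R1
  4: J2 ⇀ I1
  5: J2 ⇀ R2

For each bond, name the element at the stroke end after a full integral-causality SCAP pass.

bond 0 →TF1
bond 1 →J2
bond 2 →J2
bond 3 →J1
bond 4 →I1
bond 5 →J2

bond 2 stroke at J2  (source Se1 imposes e)
bond 4 stroke at I1  (I1 outputs flow p/I1)
bond 1 stroke at J2  (1-jn J2 has f-setter on 4)
bond 5 stroke at J2  (1-jn J2 has f-setter on 4)
bond 0 stroke at TF1  (TF TF1: opposite of bond 1)
bond 3 stroke at J1  (J1 needs exactly one e-in)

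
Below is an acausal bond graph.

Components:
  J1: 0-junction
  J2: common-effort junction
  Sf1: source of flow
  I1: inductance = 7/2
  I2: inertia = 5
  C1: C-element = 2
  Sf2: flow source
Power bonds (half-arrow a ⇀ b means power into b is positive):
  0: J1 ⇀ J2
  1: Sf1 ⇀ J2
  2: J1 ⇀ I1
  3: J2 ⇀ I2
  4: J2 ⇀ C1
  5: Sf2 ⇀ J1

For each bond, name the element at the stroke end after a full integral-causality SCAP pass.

#0 stroke at J1
#1 stroke at Sf1
#2 stroke at I1
#3 stroke at I2
#4 stroke at J2
#5 stroke at Sf2

b1 →Sf1  (source Sf1 imposes f)
b5 →Sf2  (Sf2 (Sf) sets flow on bond)
b2 →I1  (I1: I, integral causality)
b0 →J1  (J1 needs exactly one e-in)
b3 →I2  (I2 outputs flow p/I2)
b4 →J2  (J2 needs exactly one e-in)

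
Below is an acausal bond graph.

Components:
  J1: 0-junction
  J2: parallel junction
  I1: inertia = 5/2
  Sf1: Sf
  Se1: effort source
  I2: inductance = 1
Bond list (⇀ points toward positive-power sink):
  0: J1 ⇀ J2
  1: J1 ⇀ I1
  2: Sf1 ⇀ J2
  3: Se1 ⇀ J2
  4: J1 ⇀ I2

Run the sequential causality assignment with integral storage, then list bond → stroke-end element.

β2 |Sf1  (Sf1 fixes flow; stroke at Sf1)
β3 |J2  (source Se1 imposes e)
β0 |J1  (common-e at J2 fixed by 3)
β1 |I1  (J1: bond 0 brought effort, rest push out)
β4 |I2  (0-jn J1 has e-setter on 0)

β0 stroke at J1
β1 stroke at I1
β2 stroke at Sf1
β3 stroke at J2
β4 stroke at I2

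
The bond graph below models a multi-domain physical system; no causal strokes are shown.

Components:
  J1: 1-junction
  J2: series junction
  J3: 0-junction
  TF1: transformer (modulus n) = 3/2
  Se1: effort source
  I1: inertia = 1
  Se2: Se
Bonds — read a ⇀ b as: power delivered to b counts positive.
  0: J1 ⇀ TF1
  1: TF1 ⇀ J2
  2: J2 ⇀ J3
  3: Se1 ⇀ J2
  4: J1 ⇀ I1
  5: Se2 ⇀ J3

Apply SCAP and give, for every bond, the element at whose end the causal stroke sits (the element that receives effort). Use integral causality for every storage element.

#3 stroke at J2  (Se1: effort source, stroke at far end)
#5 stroke at J3  (source Se2 imposes e)
#2 stroke at J2  (J3 effort already set via bond 5)
#1 stroke at TF1  (closing 1-jn rule on J2)
#0 stroke at J1  (TF1: transformer flips bond 1)
#4 stroke at I1  (J1 needs exactly one f-in)

b0 →J1
b1 →TF1
b2 →J2
b3 →J2
b4 →I1
b5 →J3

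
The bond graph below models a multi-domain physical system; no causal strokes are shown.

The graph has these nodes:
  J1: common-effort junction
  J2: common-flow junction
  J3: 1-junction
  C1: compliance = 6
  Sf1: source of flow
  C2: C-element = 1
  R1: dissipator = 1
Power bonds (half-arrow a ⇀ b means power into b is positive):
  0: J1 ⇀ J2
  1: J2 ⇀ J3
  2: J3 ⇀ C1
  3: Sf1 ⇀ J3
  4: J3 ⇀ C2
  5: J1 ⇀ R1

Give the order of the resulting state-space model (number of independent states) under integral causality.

b3 →Sf1  (source Sf1 imposes f)
b1 →J3  (1-jn J3 has f-setter on 3)
b2 →J3  (1-jn J3 has f-setter on 3)
b4 →J3  (common-f at J3 fixed by 3)
b0 →J2  (J2: bond 1 brought flow, rest push out)
b5 →J1  (only one effort-in slot at J1)

2  (C1, C2 all integral)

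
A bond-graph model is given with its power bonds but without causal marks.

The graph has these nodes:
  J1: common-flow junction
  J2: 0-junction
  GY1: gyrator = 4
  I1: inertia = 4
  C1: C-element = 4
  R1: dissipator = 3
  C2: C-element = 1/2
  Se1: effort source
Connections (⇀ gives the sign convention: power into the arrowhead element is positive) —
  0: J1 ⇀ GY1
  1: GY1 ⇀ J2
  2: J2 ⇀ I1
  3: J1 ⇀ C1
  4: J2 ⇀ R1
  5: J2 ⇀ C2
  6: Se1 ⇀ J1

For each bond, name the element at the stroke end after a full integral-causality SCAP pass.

#0 →GY1
#1 →GY1
#2 →I1
#3 →J1
#4 →R1
#5 →J2
#6 →J1

β6 →J1  (Se1: effort source, stroke at far end)
β2 →I1  (prefer integral on I1)
β3 →J1  (prefer integral on C1)
β0 →GY1  (J1 needs exactly one f-in)
β1 →GY1  (GY1: gyrator matches bond 0)
β5 →J2  (C2 outputs effort q/C2)
β4 →R1  (J2: bond 5 brought effort, rest push out)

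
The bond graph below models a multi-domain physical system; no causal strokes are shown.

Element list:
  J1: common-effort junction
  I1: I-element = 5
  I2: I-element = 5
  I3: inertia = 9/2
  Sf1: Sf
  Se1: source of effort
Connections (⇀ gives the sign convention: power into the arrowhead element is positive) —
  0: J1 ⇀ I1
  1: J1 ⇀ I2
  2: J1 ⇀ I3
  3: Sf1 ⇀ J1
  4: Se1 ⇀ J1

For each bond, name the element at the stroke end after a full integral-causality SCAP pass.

#3 stroke→Sf1  (Sf1 (Sf) sets flow on bond)
#4 stroke→J1  (Se1 (Se) sets effort on bond)
#0 stroke→I1  (J1: bond 4 brought effort, rest push out)
#1 stroke→I2  (J1: bond 4 brought effort, rest push out)
#2 stroke→I3  (0-jn J1 has e-setter on 4)

β0 stroke at I1
β1 stroke at I2
β2 stroke at I3
β3 stroke at Sf1
β4 stroke at J1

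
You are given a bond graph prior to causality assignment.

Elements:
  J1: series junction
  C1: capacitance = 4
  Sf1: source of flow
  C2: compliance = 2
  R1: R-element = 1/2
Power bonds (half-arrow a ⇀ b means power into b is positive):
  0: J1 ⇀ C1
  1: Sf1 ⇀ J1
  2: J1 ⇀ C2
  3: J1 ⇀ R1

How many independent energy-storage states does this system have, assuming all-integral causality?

2  (C1, C2 all integral)

#1 stroke at Sf1  (Sf1 fixes flow; stroke at Sf1)
#0 stroke at J1  (J1: bond 1 brought flow, rest push out)
#2 stroke at J1  (J1: bond 1 brought flow, rest push out)
#3 stroke at J1  (J1 flow already set via bond 1)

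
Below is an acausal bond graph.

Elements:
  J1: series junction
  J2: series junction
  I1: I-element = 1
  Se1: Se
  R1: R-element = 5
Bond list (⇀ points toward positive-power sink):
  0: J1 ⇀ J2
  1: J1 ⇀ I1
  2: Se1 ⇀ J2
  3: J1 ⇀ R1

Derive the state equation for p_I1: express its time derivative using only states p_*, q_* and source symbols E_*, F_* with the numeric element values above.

β2 stroke at J2  (Se1 fixes effort; stroke away)
β0 stroke at J1  (J2: last free bond brings flow in)
β1 stroke at I1  (I1: I, integral causality)
β3 stroke at J1  (J1 flow already set via bond 1)

dp_I1/dt = E_Se1 - 5*p_I1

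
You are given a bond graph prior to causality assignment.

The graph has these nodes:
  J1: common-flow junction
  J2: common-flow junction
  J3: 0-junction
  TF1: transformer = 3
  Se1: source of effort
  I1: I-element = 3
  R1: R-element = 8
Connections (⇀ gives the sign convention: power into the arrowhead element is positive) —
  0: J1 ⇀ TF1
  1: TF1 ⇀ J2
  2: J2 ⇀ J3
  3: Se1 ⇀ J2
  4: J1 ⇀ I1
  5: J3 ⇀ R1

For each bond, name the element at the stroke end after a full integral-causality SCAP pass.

#3 stroke→J2  (source Se1 imposes e)
#4 stroke→I1  (I1 outputs flow p/I1)
#0 stroke→J1  (1-jn J1 has f-setter on 4)
#1 stroke→TF1  (through TF1, causality passes straight; one stroke at TF1)
#2 stroke→J2  (1-jn J2 has f-setter on 1)
#5 stroke→J3  (J3: last free bond brings effort in)

β0 →J1
β1 →TF1
β2 →J2
β3 →J2
β4 →I1
β5 →J3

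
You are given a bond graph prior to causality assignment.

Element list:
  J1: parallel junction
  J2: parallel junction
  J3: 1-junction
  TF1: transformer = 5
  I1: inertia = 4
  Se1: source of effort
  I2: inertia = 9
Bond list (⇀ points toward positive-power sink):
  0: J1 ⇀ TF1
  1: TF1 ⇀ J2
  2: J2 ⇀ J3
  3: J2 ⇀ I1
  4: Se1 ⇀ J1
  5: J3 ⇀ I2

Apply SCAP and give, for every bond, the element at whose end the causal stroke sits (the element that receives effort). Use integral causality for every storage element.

#0 stroke at TF1
#1 stroke at J2
#2 stroke at J3
#3 stroke at I1
#4 stroke at J1
#5 stroke at I2

#4 →J1  (Se1 (Se) sets effort on bond)
#0 →TF1  (J1: bond 4 brought effort, rest push out)
#1 →J2  (TF1 one-in-one-out from 0)
#2 →J3  (0-jn J2 has e-setter on 1)
#3 →I1  (J2 effort already set via bond 1)
#5 →I2  (only one flow-in slot at J3)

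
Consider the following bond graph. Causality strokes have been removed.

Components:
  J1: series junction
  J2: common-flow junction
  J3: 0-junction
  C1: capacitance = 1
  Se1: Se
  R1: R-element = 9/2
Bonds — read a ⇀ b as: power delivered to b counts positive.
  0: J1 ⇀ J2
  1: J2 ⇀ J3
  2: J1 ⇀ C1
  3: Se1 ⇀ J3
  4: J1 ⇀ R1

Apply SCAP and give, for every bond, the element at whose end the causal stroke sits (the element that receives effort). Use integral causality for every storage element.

β0 stroke at J1
β1 stroke at J2
β2 stroke at J1
β3 stroke at J3
β4 stroke at R1

bond 3 →J3  (Se1: effort source, stroke at far end)
bond 1 →J2  (common-e at J3 fixed by 3)
bond 0 →J1  (J2: last free bond brings flow in)
bond 2 →J1  (C1 outputs effort q/C1)
bond 4 →R1  (J1 needs exactly one f-in)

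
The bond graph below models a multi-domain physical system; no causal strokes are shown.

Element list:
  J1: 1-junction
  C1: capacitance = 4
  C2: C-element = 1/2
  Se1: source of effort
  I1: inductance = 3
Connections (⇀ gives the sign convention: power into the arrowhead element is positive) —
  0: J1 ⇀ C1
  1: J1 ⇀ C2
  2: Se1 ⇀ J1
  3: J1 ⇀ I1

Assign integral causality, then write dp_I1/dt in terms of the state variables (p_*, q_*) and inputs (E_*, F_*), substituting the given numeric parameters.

β2 stroke at J1  (Se1 fixes effort; stroke away)
β0 stroke at J1  (C1: C, integral causality)
β1 stroke at J1  (C2 outputs effort q/C2)
β3 stroke at I1  (only one flow-in slot at J1)

dp_I1/dt = E_Se1 - q_C1/4 - 2*q_C2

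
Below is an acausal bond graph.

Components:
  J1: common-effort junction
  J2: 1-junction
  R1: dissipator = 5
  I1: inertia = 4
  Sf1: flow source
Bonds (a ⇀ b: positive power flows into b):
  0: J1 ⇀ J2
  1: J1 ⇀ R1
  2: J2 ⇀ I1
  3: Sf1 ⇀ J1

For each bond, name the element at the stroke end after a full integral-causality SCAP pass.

bond 0 |J2
bond 1 |J1
bond 2 |I1
bond 3 |Sf1

#3 |Sf1  (Sf1: flow source, stroke at near end)
#2 |I1  (prefer integral on I1)
#0 |J2  (J2 flow already set via bond 2)
#1 |J1  (J1 needs exactly one e-in)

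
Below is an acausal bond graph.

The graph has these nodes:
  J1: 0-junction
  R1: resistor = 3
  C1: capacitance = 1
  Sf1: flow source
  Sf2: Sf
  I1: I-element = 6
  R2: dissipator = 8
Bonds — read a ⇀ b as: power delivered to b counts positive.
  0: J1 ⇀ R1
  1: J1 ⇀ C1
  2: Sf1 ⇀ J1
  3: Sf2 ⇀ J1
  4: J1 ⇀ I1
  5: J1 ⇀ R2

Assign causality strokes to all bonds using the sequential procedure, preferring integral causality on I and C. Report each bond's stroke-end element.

bond 0 |R1
bond 1 |J1
bond 2 |Sf1
bond 3 |Sf2
bond 4 |I1
bond 5 |R2

β2 stroke at Sf1  (Sf1 fixes flow; stroke at Sf1)
β3 stroke at Sf2  (source Sf2 imposes f)
β1 stroke at J1  (C1 outputs effort q/C1)
β0 stroke at R1  (J1 effort already set via bond 1)
β4 stroke at I1  (J1 effort already set via bond 1)
β5 stroke at R2  (J1 effort already set via bond 1)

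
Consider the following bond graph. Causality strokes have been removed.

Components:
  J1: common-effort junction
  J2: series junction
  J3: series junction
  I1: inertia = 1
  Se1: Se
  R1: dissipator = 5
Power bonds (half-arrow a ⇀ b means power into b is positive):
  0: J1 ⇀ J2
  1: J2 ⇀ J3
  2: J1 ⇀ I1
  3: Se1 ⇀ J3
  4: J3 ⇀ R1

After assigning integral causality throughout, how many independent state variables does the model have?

1  (I1 all integral)

#3 stroke→J3  (Se1 fixes effort; stroke away)
#2 stroke→I1  (I1: I, integral causality)
#0 stroke→J1  (closing 0-jn rule on J1)
#1 stroke→J2  (J2: bond 0 brought flow, rest push out)
#4 stroke→J3  (J3 flow already set via bond 1)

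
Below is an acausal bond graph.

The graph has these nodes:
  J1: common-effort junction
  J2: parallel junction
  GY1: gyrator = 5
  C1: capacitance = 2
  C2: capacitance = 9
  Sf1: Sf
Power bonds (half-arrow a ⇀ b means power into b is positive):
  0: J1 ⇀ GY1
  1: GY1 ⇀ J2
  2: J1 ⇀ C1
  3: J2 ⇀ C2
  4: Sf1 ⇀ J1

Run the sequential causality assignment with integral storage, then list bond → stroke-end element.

#4 stroke→Sf1  (Sf1: flow source, stroke at near end)
#2 stroke→J1  (C1 outputs effort q/C1)
#0 stroke→GY1  (common-e at J1 fixed by 2)
#1 stroke→GY1  (GY GY1: same side as bond 0)
#3 stroke→J2  (closing 0-jn rule on J2)

#0 →GY1
#1 →GY1
#2 →J1
#3 →J2
#4 →Sf1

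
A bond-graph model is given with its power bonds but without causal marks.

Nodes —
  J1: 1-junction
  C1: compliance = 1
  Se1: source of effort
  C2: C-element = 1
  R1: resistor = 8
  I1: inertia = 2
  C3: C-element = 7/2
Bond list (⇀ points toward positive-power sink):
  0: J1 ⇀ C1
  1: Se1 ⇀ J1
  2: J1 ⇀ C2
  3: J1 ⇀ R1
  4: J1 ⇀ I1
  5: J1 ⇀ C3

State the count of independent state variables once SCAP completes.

4  (C1, C2, C3, I1 all integral)

bond 1 stroke at J1  (Se1: effort source, stroke at far end)
bond 0 stroke at J1  (C1 integral (e out))
bond 2 stroke at J1  (prefer integral on C2)
bond 4 stroke at I1  (I1 integral (f out))
bond 3 stroke at J1  (common-f at J1 fixed by 4)
bond 5 stroke at J1  (J1 flow already set via bond 4)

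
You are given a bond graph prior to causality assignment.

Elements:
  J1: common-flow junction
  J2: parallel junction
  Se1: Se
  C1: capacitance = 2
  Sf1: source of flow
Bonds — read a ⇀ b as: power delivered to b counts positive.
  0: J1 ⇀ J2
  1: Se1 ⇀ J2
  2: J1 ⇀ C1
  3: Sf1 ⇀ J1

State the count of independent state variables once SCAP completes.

1  (C1 all integral)

#1 stroke at J2  (source Se1 imposes e)
#3 stroke at Sf1  (Sf1: flow source, stroke at near end)
#0 stroke at J1  (1-jn J1 has f-setter on 3)
#2 stroke at J1  (common-f at J1 fixed by 3)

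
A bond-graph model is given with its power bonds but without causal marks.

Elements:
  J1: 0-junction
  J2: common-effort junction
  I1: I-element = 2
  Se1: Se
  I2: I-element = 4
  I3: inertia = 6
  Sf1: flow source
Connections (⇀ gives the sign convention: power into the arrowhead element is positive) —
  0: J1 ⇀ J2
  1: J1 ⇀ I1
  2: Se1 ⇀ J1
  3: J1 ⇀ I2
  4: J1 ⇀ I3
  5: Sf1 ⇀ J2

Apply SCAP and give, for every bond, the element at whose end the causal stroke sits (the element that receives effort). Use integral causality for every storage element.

β0 stroke→J2
β1 stroke→I1
β2 stroke→J1
β3 stroke→I2
β4 stroke→I3
β5 stroke→Sf1

β2 stroke→J1  (Se1 (Se) sets effort on bond)
β5 stroke→Sf1  (Sf1 (Sf) sets flow on bond)
β0 stroke→J2  (J1: bond 2 brought effort, rest push out)
β1 stroke→I1  (0-jn J1 has e-setter on 2)
β3 stroke→I2  (J1: bond 2 brought effort, rest push out)
β4 stroke→I3  (0-jn J1 has e-setter on 2)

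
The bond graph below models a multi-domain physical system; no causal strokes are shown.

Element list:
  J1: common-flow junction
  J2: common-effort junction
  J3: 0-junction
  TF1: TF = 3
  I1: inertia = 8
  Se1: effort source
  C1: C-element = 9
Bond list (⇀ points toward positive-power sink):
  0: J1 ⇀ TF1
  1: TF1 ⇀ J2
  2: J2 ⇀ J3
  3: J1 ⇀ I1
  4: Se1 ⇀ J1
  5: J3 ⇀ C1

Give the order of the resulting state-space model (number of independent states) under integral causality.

bond 4 →J1  (Se1 fixes effort; stroke away)
bond 3 →I1  (prefer integral on I1)
bond 0 →J1  (J1: bond 3 brought flow, rest push out)
bond 1 →TF1  (TF TF1: opposite of bond 0)
bond 2 →J2  (closing 0-jn rule on J2)
bond 5 →J3  (J3: last free bond brings effort in)

2  (C1, I1 all integral)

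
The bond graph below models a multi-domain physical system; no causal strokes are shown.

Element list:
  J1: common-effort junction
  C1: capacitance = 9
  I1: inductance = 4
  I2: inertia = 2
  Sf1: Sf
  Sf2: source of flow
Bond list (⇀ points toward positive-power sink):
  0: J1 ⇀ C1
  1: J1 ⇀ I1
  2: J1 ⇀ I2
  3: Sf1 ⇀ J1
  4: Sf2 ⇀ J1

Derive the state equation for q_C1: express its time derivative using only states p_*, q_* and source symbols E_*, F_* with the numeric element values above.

b3 →Sf1  (source Sf1 imposes f)
b4 →Sf2  (source Sf2 imposes f)
b0 →J1  (C1 integral (e out))
b1 →I1  (0-jn J1 has e-setter on 0)
b2 →I2  (J1: bond 0 brought effort, rest push out)

dq_C1/dt = F_Sf1 + F_Sf2 - p_I1/4 - p_I2/2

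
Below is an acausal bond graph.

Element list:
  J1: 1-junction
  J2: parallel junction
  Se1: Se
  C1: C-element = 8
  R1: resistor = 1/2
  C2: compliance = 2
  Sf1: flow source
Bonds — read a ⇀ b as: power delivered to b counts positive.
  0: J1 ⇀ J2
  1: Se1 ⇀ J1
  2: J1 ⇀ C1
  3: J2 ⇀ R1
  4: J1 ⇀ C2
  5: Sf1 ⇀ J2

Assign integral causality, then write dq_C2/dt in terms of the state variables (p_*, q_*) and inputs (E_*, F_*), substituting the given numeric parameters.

β1 stroke→J1  (Se1 (Se) sets effort on bond)
β5 stroke→Sf1  (Sf1 fixes flow; stroke at Sf1)
β2 stroke→J1  (prefer integral on C1)
β4 stroke→J1  (C2: C, integral causality)
β0 stroke→J2  (closing 1-jn rule on J1)
β3 stroke→R1  (J2: bond 0 brought effort, rest push out)

dq_C2/dt = 2*E_Se1 - F_Sf1 - q_C1/4 - q_C2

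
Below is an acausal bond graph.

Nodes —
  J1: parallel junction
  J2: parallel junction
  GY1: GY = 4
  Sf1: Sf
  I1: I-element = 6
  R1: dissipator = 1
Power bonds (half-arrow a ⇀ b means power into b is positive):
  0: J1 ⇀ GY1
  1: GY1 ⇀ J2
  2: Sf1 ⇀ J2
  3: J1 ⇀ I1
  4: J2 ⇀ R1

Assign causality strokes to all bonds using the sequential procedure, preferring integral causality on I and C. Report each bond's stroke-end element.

bond 0 stroke→J1
bond 1 stroke→J2
bond 2 stroke→Sf1
bond 3 stroke→I1
bond 4 stroke→R1

#2 |Sf1  (Sf1 (Sf) sets flow on bond)
#3 |I1  (I1 integral (f out))
#0 |J1  (only one effort-in slot at J1)
#1 |J2  (GY GY1: same side as bond 0)
#4 |R1  (0-jn J2 has e-setter on 1)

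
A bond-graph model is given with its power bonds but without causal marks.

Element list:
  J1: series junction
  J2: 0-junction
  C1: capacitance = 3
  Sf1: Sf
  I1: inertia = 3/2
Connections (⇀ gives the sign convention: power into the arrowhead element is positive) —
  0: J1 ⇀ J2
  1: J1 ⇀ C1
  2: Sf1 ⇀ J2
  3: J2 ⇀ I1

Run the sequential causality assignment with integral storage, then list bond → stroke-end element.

b2 stroke→Sf1  (source Sf1 imposes f)
b1 stroke→J1  (C1 outputs effort q/C1)
b0 stroke→J2  (closing 1-jn rule on J1)
b3 stroke→I1  (J2: bond 0 brought effort, rest push out)

b0 |J2
b1 |J1
b2 |Sf1
b3 |I1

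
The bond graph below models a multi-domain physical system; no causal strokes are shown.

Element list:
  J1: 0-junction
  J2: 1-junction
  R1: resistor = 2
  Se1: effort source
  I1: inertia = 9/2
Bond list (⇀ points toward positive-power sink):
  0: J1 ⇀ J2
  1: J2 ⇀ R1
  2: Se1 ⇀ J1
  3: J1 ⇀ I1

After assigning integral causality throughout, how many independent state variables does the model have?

1  (I1 all integral)

bond 2 →J1  (source Se1 imposes e)
bond 0 →J2  (common-e at J1 fixed by 2)
bond 3 →I1  (J1 effort already set via bond 2)
bond 1 →R1  (only one flow-in slot at J2)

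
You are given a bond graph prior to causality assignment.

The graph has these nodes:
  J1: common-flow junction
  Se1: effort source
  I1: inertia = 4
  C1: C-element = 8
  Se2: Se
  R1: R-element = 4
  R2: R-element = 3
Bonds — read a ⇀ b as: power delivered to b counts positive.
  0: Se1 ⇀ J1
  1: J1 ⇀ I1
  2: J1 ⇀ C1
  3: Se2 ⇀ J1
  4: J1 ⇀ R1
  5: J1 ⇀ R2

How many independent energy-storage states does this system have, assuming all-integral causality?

bond 0 stroke at J1  (source Se1 imposes e)
bond 3 stroke at J1  (Se2 fixes effort; stroke away)
bond 1 stroke at I1  (I1 integral (f out))
bond 2 stroke at J1  (common-f at J1 fixed by 1)
bond 4 stroke at J1  (1-jn J1 has f-setter on 1)
bond 5 stroke at J1  (common-f at J1 fixed by 1)

2  (C1, I1 all integral)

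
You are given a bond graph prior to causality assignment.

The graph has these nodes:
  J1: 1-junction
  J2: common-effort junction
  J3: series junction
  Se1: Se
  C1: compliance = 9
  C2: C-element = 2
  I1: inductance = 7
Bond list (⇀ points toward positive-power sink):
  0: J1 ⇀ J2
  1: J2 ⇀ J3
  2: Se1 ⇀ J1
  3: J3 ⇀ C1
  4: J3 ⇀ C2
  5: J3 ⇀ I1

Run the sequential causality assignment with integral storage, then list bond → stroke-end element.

bond 0 stroke→J2
bond 1 stroke→J3
bond 2 stroke→J1
bond 3 stroke→J3
bond 4 stroke→J3
bond 5 stroke→I1

#2 stroke→J1  (Se1: effort source, stroke at far end)
#0 stroke→J2  (only one flow-in slot at J1)
#1 stroke→J3  (J2: bond 0 brought effort, rest push out)
#3 stroke→J3  (C1: C, integral causality)
#4 stroke→J3  (C2 integral (e out))
#5 stroke→I1  (only one flow-in slot at J3)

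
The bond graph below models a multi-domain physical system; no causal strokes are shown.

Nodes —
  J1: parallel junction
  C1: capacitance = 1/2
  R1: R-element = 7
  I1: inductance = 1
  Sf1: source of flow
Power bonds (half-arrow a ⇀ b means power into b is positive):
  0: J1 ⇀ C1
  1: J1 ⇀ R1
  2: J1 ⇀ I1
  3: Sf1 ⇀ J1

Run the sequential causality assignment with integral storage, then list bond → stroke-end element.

#0 stroke at J1
#1 stroke at R1
#2 stroke at I1
#3 stroke at Sf1

#3 →Sf1  (Sf1: flow source, stroke at near end)
#0 →J1  (C1 outputs effort q/C1)
#1 →R1  (J1 effort already set via bond 0)
#2 →I1  (0-jn J1 has e-setter on 0)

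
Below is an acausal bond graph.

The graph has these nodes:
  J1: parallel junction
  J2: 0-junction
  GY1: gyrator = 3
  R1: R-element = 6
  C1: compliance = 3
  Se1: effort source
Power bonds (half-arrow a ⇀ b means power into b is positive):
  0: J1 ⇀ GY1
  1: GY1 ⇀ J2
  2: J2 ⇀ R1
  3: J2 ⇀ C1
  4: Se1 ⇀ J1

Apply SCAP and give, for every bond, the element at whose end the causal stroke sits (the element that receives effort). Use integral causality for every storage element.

bond 0 →GY1
bond 1 →GY1
bond 2 →R1
bond 3 →J2
bond 4 →J1

β4 →J1  (Se1 fixes effort; stroke away)
β0 →GY1  (J1: bond 4 brought effort, rest push out)
β1 →GY1  (GY1 both-in/both-out from 0)
β3 →J2  (prefer integral on C1)
β2 →R1  (0-jn J2 has e-setter on 3)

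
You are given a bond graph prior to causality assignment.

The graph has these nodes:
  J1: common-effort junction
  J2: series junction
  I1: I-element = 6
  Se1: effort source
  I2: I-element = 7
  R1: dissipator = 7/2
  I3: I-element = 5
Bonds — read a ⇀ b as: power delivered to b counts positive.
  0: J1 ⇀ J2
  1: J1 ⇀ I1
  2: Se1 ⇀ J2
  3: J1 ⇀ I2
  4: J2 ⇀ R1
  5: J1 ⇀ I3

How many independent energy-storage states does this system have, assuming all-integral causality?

3  (I1, I2, I3 all integral)

β2 stroke→J2  (Se1 fixes effort; stroke away)
β1 stroke→I1  (prefer integral on I1)
β3 stroke→I2  (prefer integral on I2)
β5 stroke→I3  (I3: I, integral causality)
β0 stroke→J1  (J1: last free bond brings effort in)
β4 stroke→J2  (J2: bond 0 brought flow, rest push out)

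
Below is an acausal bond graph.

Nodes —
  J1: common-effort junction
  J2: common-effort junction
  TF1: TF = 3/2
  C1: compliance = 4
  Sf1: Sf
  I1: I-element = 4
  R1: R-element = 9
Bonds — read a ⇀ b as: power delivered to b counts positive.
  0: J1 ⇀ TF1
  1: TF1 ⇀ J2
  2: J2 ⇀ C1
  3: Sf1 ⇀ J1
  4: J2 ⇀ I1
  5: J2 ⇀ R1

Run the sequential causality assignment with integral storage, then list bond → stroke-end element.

β0 →J1
β1 →TF1
β2 →J2
β3 →Sf1
β4 →I1
β5 →R1

#3 |Sf1  (Sf1 fixes flow; stroke at Sf1)
#0 |J1  (only one effort-in slot at J1)
#1 |TF1  (through TF1, causality passes straight; one stroke at TF1)
#2 |J2  (C1: C, integral causality)
#4 |I1  (0-jn J2 has e-setter on 2)
#5 |R1  (common-e at J2 fixed by 2)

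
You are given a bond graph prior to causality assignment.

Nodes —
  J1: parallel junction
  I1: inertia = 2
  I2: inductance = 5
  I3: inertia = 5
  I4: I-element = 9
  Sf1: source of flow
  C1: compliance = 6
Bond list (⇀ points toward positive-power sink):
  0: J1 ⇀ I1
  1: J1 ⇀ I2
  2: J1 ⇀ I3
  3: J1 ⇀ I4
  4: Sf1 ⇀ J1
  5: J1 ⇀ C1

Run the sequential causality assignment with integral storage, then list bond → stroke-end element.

bond 4 |Sf1  (Sf1 fixes flow; stroke at Sf1)
bond 0 |I1  (I1: I, integral causality)
bond 1 |I2  (prefer integral on I2)
bond 2 |I3  (I3: I, integral causality)
bond 3 |I4  (I4: I, integral causality)
bond 5 |J1  (only one effort-in slot at J1)

#0 stroke at I1
#1 stroke at I2
#2 stroke at I3
#3 stroke at I4
#4 stroke at Sf1
#5 stroke at J1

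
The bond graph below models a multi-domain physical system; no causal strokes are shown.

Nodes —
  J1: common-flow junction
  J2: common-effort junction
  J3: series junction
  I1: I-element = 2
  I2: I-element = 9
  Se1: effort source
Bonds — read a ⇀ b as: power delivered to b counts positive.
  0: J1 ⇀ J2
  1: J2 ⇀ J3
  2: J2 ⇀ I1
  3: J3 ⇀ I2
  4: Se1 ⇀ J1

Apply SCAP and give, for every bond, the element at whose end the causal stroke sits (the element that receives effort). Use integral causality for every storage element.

β4 →J1  (Se1 (Se) sets effort on bond)
β0 →J2  (only one flow-in slot at J1)
β1 →J3  (J2: bond 0 brought effort, rest push out)
β2 →I1  (0-jn J2 has e-setter on 0)
β3 →I2  (only one flow-in slot at J3)

b0 stroke at J2
b1 stroke at J3
b2 stroke at I1
b3 stroke at I2
b4 stroke at J1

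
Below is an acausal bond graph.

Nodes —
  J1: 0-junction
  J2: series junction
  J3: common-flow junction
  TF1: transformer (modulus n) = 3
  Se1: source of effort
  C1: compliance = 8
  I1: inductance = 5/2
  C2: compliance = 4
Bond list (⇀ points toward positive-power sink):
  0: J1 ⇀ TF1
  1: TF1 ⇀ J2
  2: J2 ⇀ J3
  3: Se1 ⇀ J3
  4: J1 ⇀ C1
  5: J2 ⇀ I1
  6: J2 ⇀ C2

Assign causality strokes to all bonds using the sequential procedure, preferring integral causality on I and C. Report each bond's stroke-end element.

#0 stroke at TF1
#1 stroke at J2
#2 stroke at J2
#3 stroke at J3
#4 stroke at J1
#5 stroke at I1
#6 stroke at J2

bond 3 stroke at J3  (Se1 (Se) sets effort on bond)
bond 2 stroke at J2  (closing 1-jn rule on J3)
bond 4 stroke at J1  (C1 integral (e out))
bond 0 stroke at TF1  (J1 effort already set via bond 4)
bond 1 stroke at J2  (TF1 one-in-one-out from 0)
bond 5 stroke at I1  (I1: I, integral causality)
bond 6 stroke at J2  (common-f at J2 fixed by 5)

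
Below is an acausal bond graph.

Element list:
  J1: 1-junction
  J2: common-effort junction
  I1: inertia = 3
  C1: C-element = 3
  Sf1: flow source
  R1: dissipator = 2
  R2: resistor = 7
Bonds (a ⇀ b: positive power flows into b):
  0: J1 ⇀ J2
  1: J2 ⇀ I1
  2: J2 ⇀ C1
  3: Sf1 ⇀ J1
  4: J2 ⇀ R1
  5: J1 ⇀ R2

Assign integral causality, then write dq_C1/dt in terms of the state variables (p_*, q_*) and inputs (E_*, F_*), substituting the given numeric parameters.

dq_C1/dt = F_Sf1 - p_I1/3 - q_C1/6

b3 stroke at Sf1  (Sf1 fixes flow; stroke at Sf1)
b0 stroke at J1  (J1: bond 3 brought flow, rest push out)
b5 stroke at J1  (common-f at J1 fixed by 3)
b1 stroke at I1  (I1: I, integral causality)
b2 stroke at J2  (C1 outputs effort q/C1)
b4 stroke at R1  (0-jn J2 has e-setter on 2)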